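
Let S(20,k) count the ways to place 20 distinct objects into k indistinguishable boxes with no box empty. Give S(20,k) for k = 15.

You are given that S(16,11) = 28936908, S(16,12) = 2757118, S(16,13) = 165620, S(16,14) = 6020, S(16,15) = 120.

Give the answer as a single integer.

row 17: T[17][12]=12·2757118+28936908=62022324  T[17][13]=13·165620+2757118=4910178  T[17][14]=14·6020+165620=249900  T[17][15]=15·120+6020=7820
row 18: T[18][13]=13·4910178+62022324=125854638  T[18][14]=14·249900+4910178=8408778  T[18][15]=15·7820+249900=367200
row 19: T[19][14]=14·8408778+125854638=243577530  T[19][15]=15·367200+8408778=13916778
row 20: T[20][15]=15·13916778+243577530=452329200
Read S(20,15) = 452329200.

452329200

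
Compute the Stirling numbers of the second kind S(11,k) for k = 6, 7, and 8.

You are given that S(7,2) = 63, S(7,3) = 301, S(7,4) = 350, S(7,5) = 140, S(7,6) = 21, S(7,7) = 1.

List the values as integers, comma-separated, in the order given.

179487, 63987, 11880

@8  (8,3):301·3+63→966, (8,4):350·4+301→1701, (8,5):140·5+350→1050, (8,6):21·6+140→266, (8,7):1·7+21→28, (8,8):0·8+1→1
@9  (9,4):1701·4+966→7770, (9,5):1050·5+1701→6951, (9,6):266·6+1050→2646, (9,7):28·7+266→462, (9,8):1·8+28→36
@10  (10,5):6951·5+7770→42525, (10,6):2646·6+6951→22827, (10,7):462·7+2646→5880, (10,8):36·8+462→750
@11  (11,6):22827·6+42525→179487, (11,7):5880·7+22827→63987, (11,8):750·8+5880→11880
Read S(11,6) = 179487, S(11,7) = 63987, S(11,8) = 11880.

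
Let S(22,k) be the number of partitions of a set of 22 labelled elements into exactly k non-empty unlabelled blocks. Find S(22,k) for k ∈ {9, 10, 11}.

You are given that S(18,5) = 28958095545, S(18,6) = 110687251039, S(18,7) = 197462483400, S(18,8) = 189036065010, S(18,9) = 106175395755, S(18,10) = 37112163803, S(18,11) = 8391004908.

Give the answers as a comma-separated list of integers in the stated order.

1241963303533920, 835143799377954, 366282500870286

i=19: T(19,6)=28958095545+6·110687251039=693081601779 | T(19,7)=110687251039+7·197462483400=1492924634839 | T(19,8)=197462483400+8·189036065010=1709751003480 | T(19,9)=189036065010+9·106175395755=1144614626805 | T(19,10)=106175395755+10·37112163803=477297033785 | T(19,11)=37112163803+11·8391004908=129413217791
i=20: T(20,7)=693081601779+7·1492924634839=11143554045652 | T(20,8)=1492924634839+8·1709751003480=15170932662679 | T(20,9)=1709751003480+9·1144614626805=12011282644725 | T(20,10)=1144614626805+10·477297033785=5917584964655 | T(20,11)=477297033785+11·129413217791=1900842429486
i=21: T(21,8)=11143554045652+8·15170932662679=132511015347084 | T(21,9)=15170932662679+9·12011282644725=123272476465204 | T(21,10)=12011282644725+10·5917584964655=71187132291275 | T(21,11)=5917584964655+11·1900842429486=26826851689001
i=22: T(22,9)=132511015347084+9·123272476465204=1241963303533920 | T(22,10)=123272476465204+10·71187132291275=835143799377954 | T(22,11)=71187132291275+11·26826851689001=366282500870286
Read S(22,9) = 1241963303533920, S(22,10) = 835143799377954, S(22,11) = 366282500870286.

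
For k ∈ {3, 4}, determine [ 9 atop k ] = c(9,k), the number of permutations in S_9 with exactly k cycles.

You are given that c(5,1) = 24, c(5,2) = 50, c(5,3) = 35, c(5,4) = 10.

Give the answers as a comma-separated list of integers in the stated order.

r6: T_6,1=5×24+0=120; T_6,2=5×50+24=274; T_6,3=5×35+50=225; T_6,4=5×10+35=85
r7: T_7,1=6×120+0=720; T_7,2=6×274+120=1764; T_7,3=6×225+274=1624; T_7,4=6×85+225=735
r8: T_8,2=7×1764+720=13068; T_8,3=7×1624+1764=13132; T_8,4=7×735+1624=6769
r9: T_9,3=8×13132+13068=118124; T_9,4=8×6769+13132=67284
Read c(9,3) = 118124, c(9,4) = 67284.

118124, 67284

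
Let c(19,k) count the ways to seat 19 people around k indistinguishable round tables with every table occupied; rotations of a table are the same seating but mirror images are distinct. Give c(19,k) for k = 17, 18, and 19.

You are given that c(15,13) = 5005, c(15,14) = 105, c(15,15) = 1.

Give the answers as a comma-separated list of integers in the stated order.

[16] T[16,14]:15*105+5005=6580 · T[16,15]:15*1+105=120 · T[16,16]:15*0+1=1
[17] T[17,15]:16*120+6580=8500 · T[17,16]:16*1+120=136 · T[17,17]:16*0+1=1
[18] T[18,16]:17*136+8500=10812 · T[18,17]:17*1+136=153 · T[18,18]:17*0+1=1
[19] T[19,17]:18*153+10812=13566 · T[19,18]:18*1+153=171 · T[19,19]:18*0+1=1
Read c(19,17) = 13566, c(19,18) = 171, c(19,19) = 1.

13566, 171, 1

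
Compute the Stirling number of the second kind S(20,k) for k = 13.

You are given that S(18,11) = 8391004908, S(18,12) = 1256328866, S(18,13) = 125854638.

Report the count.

row 19: T[19][12]=12·1256328866+8391004908=23466951300  T[19][13]=13·125854638+1256328866=2892439160
row 20: T[20][13]=13·2892439160+23466951300=61068660380
Read S(20,13) = 61068660380.

61068660380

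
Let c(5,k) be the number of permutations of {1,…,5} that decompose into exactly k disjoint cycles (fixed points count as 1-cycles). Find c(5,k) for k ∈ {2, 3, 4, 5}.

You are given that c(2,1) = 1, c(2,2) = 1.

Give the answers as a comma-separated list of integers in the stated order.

@3  (3,1):1·2+0→2, (3,2):1·2+1→3, (3,3):0·2+1→1
@4  (4,1):2·3+0→6, (4,2):3·3+2→11, (4,3):1·3+3→6, (4,4):0·3+1→1
@5  (5,2):11·4+6→50, (5,3):6·4+11→35, (5,4):1·4+6→10, (5,5):0·4+1→1
Read c(5,2) = 50, c(5,3) = 35, c(5,4) = 10, c(5,5) = 1.

50, 35, 10, 1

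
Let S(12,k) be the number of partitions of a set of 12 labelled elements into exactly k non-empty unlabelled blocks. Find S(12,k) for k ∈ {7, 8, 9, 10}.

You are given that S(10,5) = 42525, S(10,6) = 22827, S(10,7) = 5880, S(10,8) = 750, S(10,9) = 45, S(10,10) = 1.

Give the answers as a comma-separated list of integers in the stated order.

r11: T_11,6=6×22827+42525=179487; T_11,7=7×5880+22827=63987; T_11,8=8×750+5880=11880; T_11,9=9×45+750=1155; T_11,10=10×1+45=55
r12: T_12,7=7×63987+179487=627396; T_12,8=8×11880+63987=159027; T_12,9=9×1155+11880=22275; T_12,10=10×55+1155=1705
Read S(12,7) = 627396, S(12,8) = 159027, S(12,9) = 22275, S(12,10) = 1705.

627396, 159027, 22275, 1705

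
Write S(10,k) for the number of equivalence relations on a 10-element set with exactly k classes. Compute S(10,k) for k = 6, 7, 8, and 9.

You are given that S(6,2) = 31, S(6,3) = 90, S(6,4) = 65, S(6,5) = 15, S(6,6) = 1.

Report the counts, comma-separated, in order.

22827, 5880, 750, 45

r7: T_7,3=3×90+31=301; T_7,4=4×65+90=350; T_7,5=5×15+65=140; T_7,6=6×1+15=21; T_7,7=7×0+1=1
r8: T_8,4=4×350+301=1701; T_8,5=5×140+350=1050; T_8,6=6×21+140=266; T_8,7=7×1+21=28; T_8,8=8×0+1=1
r9: T_9,5=5×1050+1701=6951; T_9,6=6×266+1050=2646; T_9,7=7×28+266=462; T_9,8=8×1+28=36; T_9,9=9×0+1=1
r10: T_10,6=6×2646+6951=22827; T_10,7=7×462+2646=5880; T_10,8=8×36+462=750; T_10,9=9×1+36=45
Read S(10,6) = 22827, S(10,7) = 5880, S(10,8) = 750, S(10,9) = 45.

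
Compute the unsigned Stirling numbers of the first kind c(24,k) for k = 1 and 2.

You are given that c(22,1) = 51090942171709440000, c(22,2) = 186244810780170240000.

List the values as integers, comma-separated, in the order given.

25852016738884976640000, 96538966652493066240000

i=23: T(23,1)=0+22·51090942171709440000=1124000727777607680000 | T(23,2)=51090942171709440000+22·186244810780170240000=4148476779335454720000
i=24: T(24,1)=0+23·1124000727777607680000=25852016738884976640000 | T(24,2)=1124000727777607680000+23·4148476779335454720000=96538966652493066240000
Read c(24,1) = 25852016738884976640000, c(24,2) = 96538966652493066240000.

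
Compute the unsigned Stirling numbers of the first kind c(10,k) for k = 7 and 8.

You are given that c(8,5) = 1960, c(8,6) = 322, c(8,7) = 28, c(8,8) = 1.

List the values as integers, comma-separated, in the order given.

9450, 870

r9: T_9,6=8×322+1960=4536; T_9,7=8×28+322=546; T_9,8=8×1+28=36
r10: T_10,7=9×546+4536=9450; T_10,8=9×36+546=870
Read c(10,7) = 9450, c(10,8) = 870.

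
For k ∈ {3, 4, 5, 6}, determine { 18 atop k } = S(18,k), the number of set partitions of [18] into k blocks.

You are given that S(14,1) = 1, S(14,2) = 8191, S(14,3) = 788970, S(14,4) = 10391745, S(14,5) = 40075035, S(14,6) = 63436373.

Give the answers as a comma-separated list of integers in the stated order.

64439010, 2798806985, 28958095545, 110687251039

[15] T[15,1]:1*1+0=1 · T[15,2]:2*8191+1=16383 · T[15,3]:3*788970+8191=2375101 · T[15,4]:4*10391745+788970=42355950 · T[15,5]:5*40075035+10391745=210766920 · T[15,6]:6*63436373+40075035=420693273
[16] T[16,1]:1*1+0=1 · T[16,2]:2*16383+1=32767 · T[16,3]:3*2375101+16383=7141686 · T[16,4]:4*42355950+2375101=171798901 · T[16,5]:5*210766920+42355950=1096190550 · T[16,6]:6*420693273+210766920=2734926558
[17] T[17,2]:2*32767+1=65535 · T[17,3]:3*7141686+32767=21457825 · T[17,4]:4*171798901+7141686=694337290 · T[17,5]:5*1096190550+171798901=5652751651 · T[17,6]:6*2734926558+1096190550=17505749898
[18] T[18,3]:3*21457825+65535=64439010 · T[18,4]:4*694337290+21457825=2798806985 · T[18,5]:5*5652751651+694337290=28958095545 · T[18,6]:6*17505749898+5652751651=110687251039
Read S(18,3) = 64439010, S(18,4) = 2798806985, S(18,5) = 28958095545, S(18,6) = 110687251039.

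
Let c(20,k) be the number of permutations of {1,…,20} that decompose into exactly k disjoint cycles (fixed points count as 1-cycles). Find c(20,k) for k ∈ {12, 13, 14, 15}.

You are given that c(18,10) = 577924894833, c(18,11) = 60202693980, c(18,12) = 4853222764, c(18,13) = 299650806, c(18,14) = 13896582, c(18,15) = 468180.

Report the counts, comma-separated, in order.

r19: T_19,11=18×60202693980+577924894833=1661573386473; T_19,12=18×4853222764+60202693980=147560703732; T_19,13=18×299650806+4853222764=10246937272; T_19,14=18×13896582+299650806=549789282; T_19,15=18×468180+13896582=22323822
r20: T_20,12=19×147560703732+1661573386473=4465226757381; T_20,13=19×10246937272+147560703732=342252511900; T_20,14=19×549789282+10246937272=20692933630; T_20,15=19×22323822+549789282=973941900
Read c(20,12) = 4465226757381, c(20,13) = 342252511900, c(20,14) = 20692933630, c(20,15) = 973941900.

4465226757381, 342252511900, 20692933630, 973941900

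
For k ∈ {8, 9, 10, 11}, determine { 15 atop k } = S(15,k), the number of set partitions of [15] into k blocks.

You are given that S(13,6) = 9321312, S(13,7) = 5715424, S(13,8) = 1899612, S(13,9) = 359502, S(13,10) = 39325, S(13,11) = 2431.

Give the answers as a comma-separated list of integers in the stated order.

@14  (14,7):5715424·7+9321312→49329280, (14,8):1899612·8+5715424→20912320, (14,9):359502·9+1899612→5135130, (14,10):39325·10+359502→752752, (14,11):2431·11+39325→66066
@15  (15,8):20912320·8+49329280→216627840, (15,9):5135130·9+20912320→67128490, (15,10):752752·10+5135130→12662650, (15,11):66066·11+752752→1479478
Read S(15,8) = 216627840, S(15,9) = 67128490, S(15,10) = 12662650, S(15,11) = 1479478.

216627840, 67128490, 12662650, 1479478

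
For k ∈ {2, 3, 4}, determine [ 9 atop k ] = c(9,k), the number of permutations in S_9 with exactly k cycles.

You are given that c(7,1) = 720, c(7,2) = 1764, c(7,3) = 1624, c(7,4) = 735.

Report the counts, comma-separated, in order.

@8  (8,1):720·7+0→5040, (8,2):1764·7+720→13068, (8,3):1624·7+1764→13132, (8,4):735·7+1624→6769
@9  (9,2):13068·8+5040→109584, (9,3):13132·8+13068→118124, (9,4):6769·8+13132→67284
Read c(9,2) = 109584, c(9,3) = 118124, c(9,4) = 67284.

109584, 118124, 67284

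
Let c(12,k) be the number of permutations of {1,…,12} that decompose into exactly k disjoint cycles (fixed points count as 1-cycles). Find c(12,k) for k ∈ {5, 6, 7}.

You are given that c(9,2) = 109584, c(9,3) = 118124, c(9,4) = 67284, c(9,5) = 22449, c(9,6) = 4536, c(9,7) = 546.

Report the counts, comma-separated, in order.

45995730, 13339535, 2637558

[10] T[10,3]:9*118124+109584=1172700 · T[10,4]:9*67284+118124=723680 · T[10,5]:9*22449+67284=269325 · T[10,6]:9*4536+22449=63273 · T[10,7]:9*546+4536=9450
[11] T[11,4]:10*723680+1172700=8409500 · T[11,5]:10*269325+723680=3416930 · T[11,6]:10*63273+269325=902055 · T[11,7]:10*9450+63273=157773
[12] T[12,5]:11*3416930+8409500=45995730 · T[12,6]:11*902055+3416930=13339535 · T[12,7]:11*157773+902055=2637558
Read c(12,5) = 45995730, c(12,6) = 13339535, c(12,7) = 2637558.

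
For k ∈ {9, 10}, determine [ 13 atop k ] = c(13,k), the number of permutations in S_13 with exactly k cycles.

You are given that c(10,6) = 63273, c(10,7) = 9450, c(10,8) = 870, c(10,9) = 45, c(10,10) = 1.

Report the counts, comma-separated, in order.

749463, 55770

r11: T_11,7=10×9450+63273=157773; T_11,8=10×870+9450=18150; T_11,9=10×45+870=1320; T_11,10=10×1+45=55
r12: T_12,8=11×18150+157773=357423; T_12,9=11×1320+18150=32670; T_12,10=11×55+1320=1925
r13: T_13,9=12×32670+357423=749463; T_13,10=12×1925+32670=55770
Read c(13,9) = 749463, c(13,10) = 55770.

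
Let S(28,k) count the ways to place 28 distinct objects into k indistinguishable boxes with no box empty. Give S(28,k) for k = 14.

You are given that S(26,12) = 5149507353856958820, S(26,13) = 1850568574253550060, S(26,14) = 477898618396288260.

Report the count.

@27  (27,13):1850568574253550060·13+5149507353856958820→29206898819153109600, (27,14):477898618396288260·14+1850568574253550060→8541149231801585700
@28  (28,14):8541149231801585700·14+29206898819153109600→148782988064375309400
Read S(28,14) = 148782988064375309400.

148782988064375309400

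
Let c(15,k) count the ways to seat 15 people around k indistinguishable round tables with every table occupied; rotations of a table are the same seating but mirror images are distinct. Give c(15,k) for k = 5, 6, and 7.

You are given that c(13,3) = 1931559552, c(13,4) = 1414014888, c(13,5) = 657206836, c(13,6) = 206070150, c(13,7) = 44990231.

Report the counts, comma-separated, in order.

159721605680, 56663366760, 14409322928

r14: T_14,4=13×1414014888+1931559552=20313753096; T_14,5=13×657206836+1414014888=9957703756; T_14,6=13×206070150+657206836=3336118786; T_14,7=13×44990231+206070150=790943153
r15: T_15,5=14×9957703756+20313753096=159721605680; T_15,6=14×3336118786+9957703756=56663366760; T_15,7=14×790943153+3336118786=14409322928
Read c(15,5) = 159721605680, c(15,6) = 56663366760, c(15,7) = 14409322928.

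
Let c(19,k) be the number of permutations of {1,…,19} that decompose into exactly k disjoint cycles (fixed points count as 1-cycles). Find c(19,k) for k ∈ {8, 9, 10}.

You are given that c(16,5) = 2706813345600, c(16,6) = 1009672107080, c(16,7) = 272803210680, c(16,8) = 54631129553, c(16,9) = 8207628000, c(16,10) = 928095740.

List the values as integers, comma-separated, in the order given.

row 17: T[17][6]=16·1009672107080+2706813345600=18861567058880  T[17][7]=16·272803210680+1009672107080=5374523477960  T[17][8]=16·54631129553+272803210680=1146901283528  T[17][9]=16·8207628000+54631129553=185953177553  T[17][10]=16·928095740+8207628000=23057159840
row 18: T[18][7]=17·5374523477960+18861567058880=110228466184200  T[18][8]=17·1146901283528+5374523477960=24871845297936  T[18][9]=17·185953177553+1146901283528=4308105301929  T[18][10]=17·23057159840+185953177553=577924894833
row 19: T[19][8]=18·24871845297936+110228466184200=557921681547048  T[19][9]=18·4308105301929+24871845297936=102417740732658  T[19][10]=18·577924894833+4308105301929=14710753408923
Read c(19,8) = 557921681547048, c(19,9) = 102417740732658, c(19,10) = 14710753408923.

557921681547048, 102417740732658, 14710753408923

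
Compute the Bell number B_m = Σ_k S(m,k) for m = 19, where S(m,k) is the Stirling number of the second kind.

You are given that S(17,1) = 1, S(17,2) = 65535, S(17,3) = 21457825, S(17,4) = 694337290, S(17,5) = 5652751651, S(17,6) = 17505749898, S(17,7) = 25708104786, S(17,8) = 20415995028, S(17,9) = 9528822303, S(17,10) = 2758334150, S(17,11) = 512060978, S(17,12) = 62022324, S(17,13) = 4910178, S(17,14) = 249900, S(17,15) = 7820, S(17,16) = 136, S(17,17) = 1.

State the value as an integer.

row 18: T[18][1]=1·1+0=1  T[18][2]=2·65535+1=131071  T[18][3]=3·21457825+65535=64439010  T[18][4]=4·694337290+21457825=2798806985  T[18][5]=5·5652751651+694337290=28958095545  T[18][6]=6·17505749898+5652751651=110687251039  T[18][7]=7·25708104786+17505749898=197462483400  T[18][8]=8·20415995028+25708104786=189036065010  T[18][9]=9·9528822303+20415995028=106175395755  T[18][10]=10·2758334150+9528822303=37112163803  T[18][11]=11·512060978+2758334150=8391004908  T[18][12]=12·62022324+512060978=1256328866  T[18][13]=13·4910178+62022324=125854638  T[18][14]=14·249900+4910178=8408778  T[18][15]=15·7820+249900=367200  T[18][16]=16·136+7820=9996  T[18][17]=17·1+136=153  T[18][18]=18·0+1=1
row 19: T[19][1]=1·1+0=1  T[19][2]=2·131071+1=262143  T[19][3]=3·64439010+131071=193448101  T[19][4]=4·2798806985+64439010=11259666950  T[19][5]=5·28958095545+2798806985=147589284710  T[19][6]=6·110687251039+28958095545=693081601779  T[19][7]=7·197462483400+110687251039=1492924634839  T[19][8]=8·189036065010+197462483400=1709751003480  T[19][9]=9·106175395755+189036065010=1144614626805  T[19][10]=10·37112163803+106175395755=477297033785  T[19][11]=11·8391004908+37112163803=129413217791  T[19][12]=12·1256328866+8391004908=23466951300  T[19][13]=13·125854638+1256328866=2892439160  T[19][14]=14·8408778+125854638=243577530  T[19][15]=15·367200+8408778=13916778  T[19][16]=16·9996+367200=527136  T[19][17]=17·153+9996=12597  T[19][18]=18·1+153=171  T[19][19]=19·0+1=1
B_19 = ΣS(19,k) = 1+262143+193448101+11259666950+147589284710+693081601779+1492924634839+1709751003480+1144614626805+477297033785+129413217791+23466951300+2892439160+243577530+13916778+527136+12597+171+1 = 5832742205057

5832742205057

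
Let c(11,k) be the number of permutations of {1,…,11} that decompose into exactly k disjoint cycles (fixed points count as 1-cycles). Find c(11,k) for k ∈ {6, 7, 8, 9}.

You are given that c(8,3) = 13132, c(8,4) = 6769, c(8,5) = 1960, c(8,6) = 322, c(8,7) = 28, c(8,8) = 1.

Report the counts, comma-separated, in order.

902055, 157773, 18150, 1320

r9: T_9,4=8×6769+13132=67284; T_9,5=8×1960+6769=22449; T_9,6=8×322+1960=4536; T_9,7=8×28+322=546; T_9,8=8×1+28=36; T_9,9=8×0+1=1
r10: T_10,5=9×22449+67284=269325; T_10,6=9×4536+22449=63273; T_10,7=9×546+4536=9450; T_10,8=9×36+546=870; T_10,9=9×1+36=45
r11: T_11,6=10×63273+269325=902055; T_11,7=10×9450+63273=157773; T_11,8=10×870+9450=18150; T_11,9=10×45+870=1320
Read c(11,6) = 902055, c(11,7) = 157773, c(11,8) = 18150, c(11,9) = 1320.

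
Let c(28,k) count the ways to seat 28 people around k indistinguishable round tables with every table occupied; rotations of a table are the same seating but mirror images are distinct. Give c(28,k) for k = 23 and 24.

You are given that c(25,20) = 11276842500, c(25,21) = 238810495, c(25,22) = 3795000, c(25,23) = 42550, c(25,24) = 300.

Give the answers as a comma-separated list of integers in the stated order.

@26  (26,21):238810495·25+11276842500→17247104875, (26,22):3795000·25+238810495→333685495, (26,23):42550·25+3795000→4858750, (26,24):300·25+42550→50050
@27  (27,22):333685495·26+17247104875→25922927745, (27,23):4858750·26+333685495→460012995, (27,24):50050·26+4858750→6160050
@28  (28,23):460012995·27+25922927745→38343278610, (28,24):6160050·27+460012995→626334345
Read c(28,23) = 38343278610, c(28,24) = 626334345.

38343278610, 626334345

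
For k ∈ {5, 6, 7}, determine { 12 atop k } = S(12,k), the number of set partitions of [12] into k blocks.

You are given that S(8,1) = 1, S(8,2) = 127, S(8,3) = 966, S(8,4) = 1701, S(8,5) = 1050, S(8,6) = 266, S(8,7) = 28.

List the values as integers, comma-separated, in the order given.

1379400, 1323652, 627396

r9: T_9,2=2×127+1=255; T_9,3=3×966+127=3025; T_9,4=4×1701+966=7770; T_9,5=5×1050+1701=6951; T_9,6=6×266+1050=2646; T_9,7=7×28+266=462
r10: T_10,3=3×3025+255=9330; T_10,4=4×7770+3025=34105; T_10,5=5×6951+7770=42525; T_10,6=6×2646+6951=22827; T_10,7=7×462+2646=5880
r11: T_11,4=4×34105+9330=145750; T_11,5=5×42525+34105=246730; T_11,6=6×22827+42525=179487; T_11,7=7×5880+22827=63987
r12: T_12,5=5×246730+145750=1379400; T_12,6=6×179487+246730=1323652; T_12,7=7×63987+179487=627396
Read S(12,5) = 1379400, S(12,6) = 1323652, S(12,7) = 627396.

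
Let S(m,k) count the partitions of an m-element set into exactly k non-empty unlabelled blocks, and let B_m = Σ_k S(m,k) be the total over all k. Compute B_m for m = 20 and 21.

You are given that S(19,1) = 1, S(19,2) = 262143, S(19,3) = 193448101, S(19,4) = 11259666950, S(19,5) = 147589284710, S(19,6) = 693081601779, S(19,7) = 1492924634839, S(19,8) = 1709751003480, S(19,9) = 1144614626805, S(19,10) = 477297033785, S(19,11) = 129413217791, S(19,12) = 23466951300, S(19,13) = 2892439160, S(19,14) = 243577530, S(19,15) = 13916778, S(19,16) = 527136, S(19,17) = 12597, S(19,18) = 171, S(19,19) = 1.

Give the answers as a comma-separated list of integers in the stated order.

51724158235372, 474869816156751

@20  (20,1):1·1+0→1, (20,2):262143·2+1→524287, (20,3):193448101·3+262143→580606446, (20,4):11259666950·4+193448101→45232115901, (20,5):147589284710·5+11259666950→749206090500, (20,6):693081601779·6+147589284710→4306078895384, (20,7):1492924634839·7+693081601779→11143554045652, (20,8):1709751003480·8+1492924634839→15170932662679, (20,9):1144614626805·9+1709751003480→12011282644725, (20,10):477297033785·10+1144614626805→5917584964655, (20,11):129413217791·11+477297033785→1900842429486, (20,12):23466951300·12+129413217791→411016633391, (20,13):2892439160·13+23466951300→61068660380, (20,14):243577530·14+2892439160→6302524580, (20,15):13916778·15+243577530→452329200, (20,16):527136·16+13916778→22350954, (20,17):12597·17+527136→741285, (20,18):171·18+12597→15675, (20,19):1·19+171→190, (20,20):0·20+1→1
@21  (21,1):1·1+0→1, (21,2):524287·2+1→1048575, (21,3):580606446·3+524287→1742343625, (21,4):45232115901·4+580606446→181509070050, (21,5):749206090500·5+45232115901→3791262568401, (21,6):4306078895384·6+749206090500→26585679462804, (21,7):11143554045652·7+4306078895384→82310957214948, (21,8):15170932662679·8+11143554045652→132511015347084, (21,9):12011282644725·9+15170932662679→123272476465204, (21,10):5917584964655·10+12011282644725→71187132291275, (21,11):1900842429486·11+5917584964655→26826851689001, (21,12):411016633391·12+1900842429486→6833042030178, (21,13):61068660380·13+411016633391→1204909218331, (21,14):6302524580·14+61068660380→149304004500, (21,15):452329200·15+6302524580→13087462580, (21,16):22350954·16+452329200→809944464, (21,17):741285·17+22350954→34952799, (21,18):15675·18+741285→1023435, (21,19):190·19+15675→19285, (21,20):1·20+190→210, (21,21):0·21+1→1
B_20 = ΣS(20,k) = 1+524287+580606446+45232115901+749206090500+4306078895384+11143554045652+15170932662679+12011282644725+5917584964655+1900842429486+411016633391+61068660380+6302524580+452329200+22350954+741285+15675+190+1 = 51724158235372
B_21 = ΣS(21,k) = 1+1048575+1742343625+181509070050+3791262568401+26585679462804+82310957214948+132511015347084+123272476465204+71187132291275+26826851689001+6833042030178+1204909218331+149304004500+13087462580+809944464+34952799+1023435+19285+210+1 = 474869816156751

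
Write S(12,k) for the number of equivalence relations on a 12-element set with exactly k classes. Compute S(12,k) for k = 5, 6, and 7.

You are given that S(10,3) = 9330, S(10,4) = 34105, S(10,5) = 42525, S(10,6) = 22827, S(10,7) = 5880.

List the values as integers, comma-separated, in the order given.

1379400, 1323652, 627396

i=11: T(11,4)=9330+4·34105=145750 | T(11,5)=34105+5·42525=246730 | T(11,6)=42525+6·22827=179487 | T(11,7)=22827+7·5880=63987
i=12: T(12,5)=145750+5·246730=1379400 | T(12,6)=246730+6·179487=1323652 | T(12,7)=179487+7·63987=627396
Read S(12,5) = 1379400, S(12,6) = 1323652, S(12,7) = 627396.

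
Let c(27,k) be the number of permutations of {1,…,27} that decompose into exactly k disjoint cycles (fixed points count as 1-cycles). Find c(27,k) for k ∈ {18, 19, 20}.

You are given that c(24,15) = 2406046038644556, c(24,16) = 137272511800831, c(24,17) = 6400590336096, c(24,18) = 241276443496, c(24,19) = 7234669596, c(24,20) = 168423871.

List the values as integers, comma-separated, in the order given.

row 25: T[25][16]=24·137272511800831+2406046038644556=5700586321864500  T[25][17]=24·6400590336096+137272511800831=290886679867135  T[25][18]=24·241276443496+6400590336096=12191224980000  T[25][19]=24·7234669596+241276443496=414908513800  T[25][20]=24·168423871+7234669596=11276842500
row 26: T[26][17]=25·290886679867135+5700586321864500=12972753318542875  T[26][18]=25·12191224980000+290886679867135=595667304367135  T[26][19]=25·414908513800+12191224980000=22563937825000  T[26][20]=25·11276842500+414908513800=696829576300
row 27: T[27][18]=26·595667304367135+12972753318542875=28460103232088385  T[27][19]=26·22563937825000+595667304367135=1182329687817135  T[27][20]=26·696829576300+22563937825000=40681506808800
Read c(27,18) = 28460103232088385, c(27,19) = 1182329687817135, c(27,20) = 40681506808800.

28460103232088385, 1182329687817135, 40681506808800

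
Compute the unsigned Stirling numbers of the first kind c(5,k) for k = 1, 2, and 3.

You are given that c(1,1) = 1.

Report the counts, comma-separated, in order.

24, 50, 35

row 2: T[2][1]=1·1+0=1  T[2][2]=1·0+1=1
row 3: T[3][1]=2·1+0=2  T[3][2]=2·1+1=3  T[3][3]=2·0+1=1
row 4: T[4][1]=3·2+0=6  T[4][2]=3·3+2=11  T[4][3]=3·1+3=6
row 5: T[5][1]=4·6+0=24  T[5][2]=4·11+6=50  T[5][3]=4·6+11=35
Read c(5,1) = 24, c(5,2) = 50, c(5,3) = 35.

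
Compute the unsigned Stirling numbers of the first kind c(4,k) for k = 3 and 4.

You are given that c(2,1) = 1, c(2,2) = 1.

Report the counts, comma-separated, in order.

[3] T[3,2]:2*1+1=3 · T[3,3]:2*0+1=1
[4] T[4,3]:3*1+3=6 · T[4,4]:3*0+1=1
Read c(4,3) = 6, c(4,4) = 1.

6, 1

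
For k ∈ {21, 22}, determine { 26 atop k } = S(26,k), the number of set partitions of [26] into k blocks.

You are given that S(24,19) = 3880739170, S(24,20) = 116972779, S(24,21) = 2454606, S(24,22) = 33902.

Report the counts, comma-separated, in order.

@25  (25,20):116972779·20+3880739170→6220194750, (25,21):2454606·21+116972779→168519505, (25,22):33902·22+2454606→3200450
@26  (26,21):168519505·21+6220194750→9759104355, (26,22):3200450·22+168519505→238929405
Read S(26,21) = 9759104355, S(26,22) = 238929405.

9759104355, 238929405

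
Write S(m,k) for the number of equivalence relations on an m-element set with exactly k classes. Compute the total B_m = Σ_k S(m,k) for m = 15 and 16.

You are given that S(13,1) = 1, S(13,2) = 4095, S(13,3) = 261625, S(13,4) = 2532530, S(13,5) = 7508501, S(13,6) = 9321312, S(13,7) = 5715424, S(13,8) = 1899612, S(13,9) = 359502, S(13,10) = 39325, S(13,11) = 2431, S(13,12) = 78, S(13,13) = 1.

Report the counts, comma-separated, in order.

i=14: T(14,1)=0+1·1=1 | T(14,2)=1+2·4095=8191 | T(14,3)=4095+3·261625=788970 | T(14,4)=261625+4·2532530=10391745 | T(14,5)=2532530+5·7508501=40075035 | T(14,6)=7508501+6·9321312=63436373 | T(14,7)=9321312+7·5715424=49329280 | T(14,8)=5715424+8·1899612=20912320 | T(14,9)=1899612+9·359502=5135130 | T(14,10)=359502+10·39325=752752 | T(14,11)=39325+11·2431=66066 | T(14,12)=2431+12·78=3367 | T(14,13)=78+13·1=91 | T(14,14)=1+14·0=1
i=15: T(15,1)=0+1·1=1 | T(15,2)=1+2·8191=16383 | T(15,3)=8191+3·788970=2375101 | T(15,4)=788970+4·10391745=42355950 | T(15,5)=10391745+5·40075035=210766920 | T(15,6)=40075035+6·63436373=420693273 | T(15,7)=63436373+7·49329280=408741333 | T(15,8)=49329280+8·20912320=216627840 | T(15,9)=20912320+9·5135130=67128490 | T(15,10)=5135130+10·752752=12662650 | T(15,11)=752752+11·66066=1479478 | T(15,12)=66066+12·3367=106470 | T(15,13)=3367+13·91=4550 | T(15,14)=91+14·1=105 | T(15,15)=1+15·0=1
i=16: T(16,1)=0+1·1=1 | T(16,2)=1+2·16383=32767 | T(16,3)=16383+3·2375101=7141686 | T(16,4)=2375101+4·42355950=171798901 | T(16,5)=42355950+5·210766920=1096190550 | T(16,6)=210766920+6·420693273=2734926558 | T(16,7)=420693273+7·408741333=3281882604 | T(16,8)=408741333+8·216627840=2141764053 | T(16,9)=216627840+9·67128490=820784250 | T(16,10)=67128490+10·12662650=193754990 | T(16,11)=12662650+11·1479478=28936908 | T(16,12)=1479478+12·106470=2757118 | T(16,13)=106470+13·4550=165620 | T(16,14)=4550+14·105=6020 | T(16,15)=105+15·1=120 | T(16,16)=1+16·0=1
B_15 = ΣS(15,k) = 1+16383+2375101+42355950+210766920+420693273+408741333+216627840+67128490+12662650+1479478+106470+4550+105+1 = 1382958545
B_16 = ΣS(16,k) = 1+32767+7141686+171798901+1096190550+2734926558+3281882604+2141764053+820784250+193754990+28936908+2757118+165620+6020+120+1 = 10480142147

1382958545, 10480142147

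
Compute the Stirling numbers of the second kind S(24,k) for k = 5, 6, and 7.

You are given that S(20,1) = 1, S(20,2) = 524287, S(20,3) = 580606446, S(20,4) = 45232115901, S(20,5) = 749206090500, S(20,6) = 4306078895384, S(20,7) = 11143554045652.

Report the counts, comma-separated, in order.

[21] T[21,2]:2*524287+1=1048575 · T[21,3]:3*580606446+524287=1742343625 · T[21,4]:4*45232115901+580606446=181509070050 · T[21,5]:5*749206090500+45232115901=3791262568401 · T[21,6]:6*4306078895384+749206090500=26585679462804 · T[21,7]:7*11143554045652+4306078895384=82310957214948
[22] T[22,3]:3*1742343625+1048575=5228079450 · T[22,4]:4*181509070050+1742343625=727778623825 · T[22,5]:5*3791262568401+181509070050=19137821912055 · T[22,6]:6*26585679462804+3791262568401=163305339345225 · T[22,7]:7*82310957214948+26585679462804=602762379967440
[23] T[23,4]:4*727778623825+5228079450=2916342574750 · T[23,5]:5*19137821912055+727778623825=96416888184100 · T[23,6]:6*163305339345225+19137821912055=998969857983405 · T[23,7]:7*602762379967440+163305339345225=4382641999117305
[24] T[24,5]:5*96416888184100+2916342574750=485000783495250 · T[24,6]:6*998969857983405+96416888184100=6090236036084530 · T[24,7]:7*4382641999117305+998969857983405=31677463851804540
Read S(24,5) = 485000783495250, S(24,6) = 6090236036084530, S(24,7) = 31677463851804540.

485000783495250, 6090236036084530, 31677463851804540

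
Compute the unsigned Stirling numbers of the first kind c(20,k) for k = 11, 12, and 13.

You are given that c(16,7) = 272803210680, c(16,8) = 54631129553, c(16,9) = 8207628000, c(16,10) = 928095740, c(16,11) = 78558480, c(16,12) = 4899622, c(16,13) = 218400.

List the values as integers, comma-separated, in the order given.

@17  (17,8):54631129553·16+272803210680→1146901283528, (17,9):8207628000·16+54631129553→185953177553, (17,10):928095740·16+8207628000→23057159840, (17,11):78558480·16+928095740→2185031420, (17,12):4899622·16+78558480→156952432, (17,13):218400·16+4899622→8394022
@18  (18,9):185953177553·17+1146901283528→4308105301929, (18,10):23057159840·17+185953177553→577924894833, (18,11):2185031420·17+23057159840→60202693980, (18,12):156952432·17+2185031420→4853222764, (18,13):8394022·17+156952432→299650806
@19  (19,10):577924894833·18+4308105301929→14710753408923, (19,11):60202693980·18+577924894833→1661573386473, (19,12):4853222764·18+60202693980→147560703732, (19,13):299650806·18+4853222764→10246937272
@20  (20,11):1661573386473·19+14710753408923→46280647751910, (20,12):147560703732·19+1661573386473→4465226757381, (20,13):10246937272·19+147560703732→342252511900
Read c(20,11) = 46280647751910, c(20,12) = 4465226757381, c(20,13) = 342252511900.

46280647751910, 4465226757381, 342252511900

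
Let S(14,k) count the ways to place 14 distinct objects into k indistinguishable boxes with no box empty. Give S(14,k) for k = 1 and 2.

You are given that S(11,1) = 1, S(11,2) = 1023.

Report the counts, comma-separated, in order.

1, 8191

[12] T[12,1]:1*1+0=1 · T[12,2]:2*1023+1=2047
[13] T[13,1]:1*1+0=1 · T[13,2]:2*2047+1=4095
[14] T[14,1]:1*1+0=1 · T[14,2]:2*4095+1=8191
Read S(14,1) = 1, S(14,2) = 8191.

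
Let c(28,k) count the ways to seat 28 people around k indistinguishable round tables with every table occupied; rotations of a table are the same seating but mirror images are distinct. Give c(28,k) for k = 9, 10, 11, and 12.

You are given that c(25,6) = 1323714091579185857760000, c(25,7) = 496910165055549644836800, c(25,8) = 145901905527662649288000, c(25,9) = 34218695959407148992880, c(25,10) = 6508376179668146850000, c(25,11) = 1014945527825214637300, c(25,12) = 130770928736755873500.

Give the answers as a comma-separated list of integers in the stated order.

[26] T[26,7]:25*496910165055549644836800+1323714091579185857760000=13746468217967926978680000 · T[26,8]:25*145901905527662649288000+496910165055549644836800=4144457803247115877036800 · T[26,9]:25*34218695959407148992880+145901905527662649288000=1001369304512841374110000 · T[26,10]:25*6508376179668146850000+34218695959407148992880=196928100451110820242880 · T[26,11]:25*1014945527825214637300+6508376179668146850000=31882014375298512782500 · T[26,12]:25*130770928736755873500+1014945527825214637300=4284218746244111474800
[27] T[27,8]:26*4144457803247115877036800+13746468217967926978680000=121502371102392939781636800 · T[27,9]:26*1001369304512841374110000+4144457803247115877036800=30180059720580991603896800 · T[27,10]:26*196928100451110820242880+1001369304512841374110000=6121499916241722700424880 · T[27,11]:26*31882014375298512782500+196928100451110820242880=1025860474208872152587880 · T[27,12]:26*4284218746244111474800+31882014375298512782500=143271701777645411127300
[28] T[28,9]:27*30180059720580991603896800+121502371102392939781636800=936363983558079713086850400 · T[28,10]:27*6121499916241722700424880+30180059720580991603896800=195460557459107504515368560 · T[28,11]:27*1025860474208872152587880+6121499916241722700424880=33819732719881270820297640 · T[28,12]:27*143271701777645411127300+1025860474208872152587880=4894196422205298253024980
Read c(28,9) = 936363983558079713086850400, c(28,10) = 195460557459107504515368560, c(28,11) = 33819732719881270820297640, c(28,12) = 4894196422205298253024980.

936363983558079713086850400, 195460557459107504515368560, 33819732719881270820297640, 4894196422205298253024980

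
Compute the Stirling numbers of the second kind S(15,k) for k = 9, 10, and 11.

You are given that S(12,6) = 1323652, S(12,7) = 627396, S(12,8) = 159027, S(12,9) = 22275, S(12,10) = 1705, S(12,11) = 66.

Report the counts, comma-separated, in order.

67128490, 12662650, 1479478

[13] T[13,7]:7*627396+1323652=5715424 · T[13,8]:8*159027+627396=1899612 · T[13,9]:9*22275+159027=359502 · T[13,10]:10*1705+22275=39325 · T[13,11]:11*66+1705=2431
[14] T[14,8]:8*1899612+5715424=20912320 · T[14,9]:9*359502+1899612=5135130 · T[14,10]:10*39325+359502=752752 · T[14,11]:11*2431+39325=66066
[15] T[15,9]:9*5135130+20912320=67128490 · T[15,10]:10*752752+5135130=12662650 · T[15,11]:11*66066+752752=1479478
Read S(15,9) = 67128490, S(15,10) = 12662650, S(15,11) = 1479478.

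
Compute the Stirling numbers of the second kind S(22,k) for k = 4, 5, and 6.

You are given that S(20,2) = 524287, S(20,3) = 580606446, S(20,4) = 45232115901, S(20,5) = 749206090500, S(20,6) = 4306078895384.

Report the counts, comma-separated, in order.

727778623825, 19137821912055, 163305339345225

r21: T_21,3=3×580606446+524287=1742343625; T_21,4=4×45232115901+580606446=181509070050; T_21,5=5×749206090500+45232115901=3791262568401; T_21,6=6×4306078895384+749206090500=26585679462804
r22: T_22,4=4×181509070050+1742343625=727778623825; T_22,5=5×3791262568401+181509070050=19137821912055; T_22,6=6×26585679462804+3791262568401=163305339345225
Read S(22,4) = 727778623825, S(22,5) = 19137821912055, S(22,6) = 163305339345225.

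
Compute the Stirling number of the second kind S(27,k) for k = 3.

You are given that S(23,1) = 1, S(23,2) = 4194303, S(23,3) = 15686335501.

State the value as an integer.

r24: T_24,1=1×1+0=1; T_24,2=2×4194303+1=8388607; T_24,3=3×15686335501+4194303=47063200806
r25: T_25,1=1×1+0=1; T_25,2=2×8388607+1=16777215; T_25,3=3×47063200806+8388607=141197991025
r26: T_26,2=2×16777215+1=33554431; T_26,3=3×141197991025+16777215=423610750290
r27: T_27,3=3×423610750290+33554431=1270865805301
Read S(27,3) = 1270865805301.

1270865805301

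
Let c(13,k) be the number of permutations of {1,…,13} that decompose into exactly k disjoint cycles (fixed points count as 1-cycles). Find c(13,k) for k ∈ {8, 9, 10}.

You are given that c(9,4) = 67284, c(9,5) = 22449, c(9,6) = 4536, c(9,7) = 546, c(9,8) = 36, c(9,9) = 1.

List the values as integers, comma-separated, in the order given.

row 10: T[10][5]=9·22449+67284=269325  T[10][6]=9·4536+22449=63273  T[10][7]=9·546+4536=9450  T[10][8]=9·36+546=870  T[10][9]=9·1+36=45  T[10][10]=9·0+1=1
row 11: T[11][6]=10·63273+269325=902055  T[11][7]=10·9450+63273=157773  T[11][8]=10·870+9450=18150  T[11][9]=10·45+870=1320  T[11][10]=10·1+45=55
row 12: T[12][7]=11·157773+902055=2637558  T[12][8]=11·18150+157773=357423  T[12][9]=11·1320+18150=32670  T[12][10]=11·55+1320=1925
row 13: T[13][8]=12·357423+2637558=6926634  T[13][9]=12·32670+357423=749463  T[13][10]=12·1925+32670=55770
Read c(13,8) = 6926634, c(13,9) = 749463, c(13,10) = 55770.

6926634, 749463, 55770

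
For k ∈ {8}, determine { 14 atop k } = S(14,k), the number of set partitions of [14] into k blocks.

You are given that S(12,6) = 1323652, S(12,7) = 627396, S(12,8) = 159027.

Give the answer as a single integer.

20912320

@13  (13,7):627396·7+1323652→5715424, (13,8):159027·8+627396→1899612
@14  (14,8):1899612·8+5715424→20912320
Read S(14,8) = 20912320.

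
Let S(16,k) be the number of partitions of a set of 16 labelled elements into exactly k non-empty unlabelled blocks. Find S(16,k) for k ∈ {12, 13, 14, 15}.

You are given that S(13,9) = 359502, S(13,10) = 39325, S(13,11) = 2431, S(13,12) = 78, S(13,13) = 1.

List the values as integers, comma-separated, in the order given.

r14: T_14,10=10×39325+359502=752752; T_14,11=11×2431+39325=66066; T_14,12=12×78+2431=3367; T_14,13=13×1+78=91; T_14,14=14×0+1=1
r15: T_15,11=11×66066+752752=1479478; T_15,12=12×3367+66066=106470; T_15,13=13×91+3367=4550; T_15,14=14×1+91=105; T_15,15=15×0+1=1
r16: T_16,12=12×106470+1479478=2757118; T_16,13=13×4550+106470=165620; T_16,14=14×105+4550=6020; T_16,15=15×1+105=120
Read S(16,12) = 2757118, S(16,13) = 165620, S(16,14) = 6020, S(16,15) = 120.

2757118, 165620, 6020, 120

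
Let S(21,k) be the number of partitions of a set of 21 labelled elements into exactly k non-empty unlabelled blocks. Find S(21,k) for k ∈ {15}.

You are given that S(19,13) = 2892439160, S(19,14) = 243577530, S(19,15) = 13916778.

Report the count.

13087462580

row 20: T[20][14]=14·243577530+2892439160=6302524580  T[20][15]=15·13916778+243577530=452329200
row 21: T[21][15]=15·452329200+6302524580=13087462580
Read S(21,15) = 13087462580.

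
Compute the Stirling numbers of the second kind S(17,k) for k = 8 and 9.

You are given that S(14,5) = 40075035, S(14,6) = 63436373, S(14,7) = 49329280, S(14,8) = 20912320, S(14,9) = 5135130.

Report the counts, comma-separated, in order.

20415995028, 9528822303

r15: T_15,6=6×63436373+40075035=420693273; T_15,7=7×49329280+63436373=408741333; T_15,8=8×20912320+49329280=216627840; T_15,9=9×5135130+20912320=67128490
r16: T_16,7=7×408741333+420693273=3281882604; T_16,8=8×216627840+408741333=2141764053; T_16,9=9×67128490+216627840=820784250
r17: T_17,8=8×2141764053+3281882604=20415995028; T_17,9=9×820784250+2141764053=9528822303
Read S(17,8) = 20415995028, S(17,9) = 9528822303.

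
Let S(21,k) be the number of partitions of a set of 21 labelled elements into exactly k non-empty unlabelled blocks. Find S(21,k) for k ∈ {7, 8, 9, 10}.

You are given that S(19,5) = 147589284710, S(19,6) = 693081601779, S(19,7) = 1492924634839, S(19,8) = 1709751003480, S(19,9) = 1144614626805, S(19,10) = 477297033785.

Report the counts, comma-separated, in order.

row 20: T[20][6]=6·693081601779+147589284710=4306078895384  T[20][7]=7·1492924634839+693081601779=11143554045652  T[20][8]=8·1709751003480+1492924634839=15170932662679  T[20][9]=9·1144614626805+1709751003480=12011282644725  T[20][10]=10·477297033785+1144614626805=5917584964655
row 21: T[21][7]=7·11143554045652+4306078895384=82310957214948  T[21][8]=8·15170932662679+11143554045652=132511015347084  T[21][9]=9·12011282644725+15170932662679=123272476465204  T[21][10]=10·5917584964655+12011282644725=71187132291275
Read S(21,7) = 82310957214948, S(21,8) = 132511015347084, S(21,9) = 123272476465204, S(21,10) = 71187132291275.

82310957214948, 132511015347084, 123272476465204, 71187132291275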